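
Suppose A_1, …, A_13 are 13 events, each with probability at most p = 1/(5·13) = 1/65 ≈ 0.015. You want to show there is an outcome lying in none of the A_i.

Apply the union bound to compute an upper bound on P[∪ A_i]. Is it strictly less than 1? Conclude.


Union bound: P[∪_{i=1}^{13} A_i] ≤ Σ_i P[A_i] ≤ 13·p = 13·(1/65) = 1/5.
Numerically: 1/5 ≈ 0.200.
Is 1/5 < 1? YES.
Since P[∪ A_i] ≤ 1/5 < 1, the complement has P[∩ A_i^c] ≥ 1 − 1/5 = 4/5 > 0, so some outcome avoids every A_i.

13·p = 1/5 ≈ 0.200; existence CERTIFIED by the union bound.


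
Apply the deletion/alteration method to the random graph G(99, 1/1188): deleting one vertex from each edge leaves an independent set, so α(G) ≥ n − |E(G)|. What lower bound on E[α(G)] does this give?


E[|E(G)|] = C(99, 2)·p = 4851 · (1/1188) = 49/12.
E[α(G)] ≥ n − E[|E(G)|] = 99 − 49/12 = 1139/12.
Numerically: ≈ 94.9167.
(This is only a lower bound; the true E[α(G)] may be larger.)

E[α(G)] ≥ 1139/12 ≈ 94.9167.


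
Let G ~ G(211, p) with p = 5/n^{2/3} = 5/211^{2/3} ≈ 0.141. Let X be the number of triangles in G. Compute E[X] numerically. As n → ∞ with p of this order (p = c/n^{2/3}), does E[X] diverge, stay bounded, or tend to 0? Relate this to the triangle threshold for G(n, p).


Number of potential triangles: C(211, 3) = 1543465.
Each occurs with probability p³ ≈ (0.141)³ ≈ 2.80766e-03.
By linearity: E[X] = C(211, 3)·p³ ≈ 1543465 · 2.80766e-03 ≈ 4333.531.
Since α = 2/3 < 1, p = c/n^{2/3} ≫ 1/n is above the triangle threshold p ~ 1/n. Asymptotically E[X] ~ (c³/6)·n^{3(1−α)} = (5³/6)·n^{1} → ∞; triangles are abundant w.h.p.

E[X] ≈ 4333.531; in regime p = Θ(1/n^{2/3}) E[X] diverges (above the triangle threshold p ~ 1/n).


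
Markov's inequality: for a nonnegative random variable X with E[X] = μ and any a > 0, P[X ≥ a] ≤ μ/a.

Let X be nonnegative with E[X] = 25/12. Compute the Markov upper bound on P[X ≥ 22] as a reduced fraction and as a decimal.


μ = E[X] = 25/12, a = 22.
Markov: P[X ≥ 22] ≤ μ/a = (25/12)/22 = 25/264.
Numerically: ≈ 0.0947.
(Since a = 22 > μ = 2.0833, the bound 25/264 is < 1 and informative.)

P[X ≥ 22] ≤ 25/264 ≈ 0.0947.


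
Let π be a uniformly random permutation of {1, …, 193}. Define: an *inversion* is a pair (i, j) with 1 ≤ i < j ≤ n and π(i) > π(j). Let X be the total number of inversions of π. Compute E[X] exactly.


Write X = Σ X_I over the C(193, 2) = 18528 pairs i < j, with X_I the indicator of one inversion.
There are 18528 indicators.
For each fixed pair i < j, the values π(i) and π(j) are two distinct elements of {1, …, 193} in uniformly random order; by symmetry P[π(i) > π(j)] = 1/2.
By linearity: E[X] = 18528 · (1/2) = C(193, 2) · (1/2) = 18528/2 = 9264 ≈ 9264.00000.

E[X] = 9264 = 9264.00000.


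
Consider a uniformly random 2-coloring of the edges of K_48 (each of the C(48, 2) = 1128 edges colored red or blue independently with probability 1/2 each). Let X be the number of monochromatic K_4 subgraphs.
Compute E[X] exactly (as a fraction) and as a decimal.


Let X = Σ_S X_S over the C(48, 4) = 194580 subsets S of size 4, where X_S = 1 if the K_4 on S is monochromatic.
For a fixed S, the K_4 on S has C(4, 2) = 6 edges. P[all 6 edges red] = (1/2)^6, and likewise for blue, so P[monochromatic] = 2·(1/2)^6 = 2^{1 − 6} = 1/32.
By linearity of expectation: E[X] = C(48, 4) · 2^{1 − 6} = 194580 · 1/32 = 48645/8.
Numerically: E[X] ≈ 6080.6250.

E[X] = C(48,4)·2^(1−C(4,2)) = 48645/8 ≈ 6080.6250.


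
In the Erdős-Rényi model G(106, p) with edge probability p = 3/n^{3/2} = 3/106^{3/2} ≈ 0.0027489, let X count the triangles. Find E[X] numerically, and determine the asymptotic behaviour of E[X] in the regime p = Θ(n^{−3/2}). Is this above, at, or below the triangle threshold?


Number of potential triangles: C(106, 3) = 192920.
Each occurs with probability p³ ≈ (0.0027489)³ ≈ 2.0772433e-08.
By linearity: E[X] = C(106, 3)·p³ ≈ 192920 · 2.0772433e-08 ≈ 0.00401.
Since α = 3/2 > 1, p = c/n^{3/2} = o(1/n) is below the triangle threshold p ~ 1/n. Asymptotically E[X] ~ (c³/6)·n^{3(1−α)} = (3³/6)·n^{-1.5} → 0, so by Markov's inequality G has no triangles w.h.p.

E[X] ≈ 0.00401; in regime p = Θ(1/n^{3/2}) E[X] tends to 0 (below the triangle threshold p ~ 1/n).


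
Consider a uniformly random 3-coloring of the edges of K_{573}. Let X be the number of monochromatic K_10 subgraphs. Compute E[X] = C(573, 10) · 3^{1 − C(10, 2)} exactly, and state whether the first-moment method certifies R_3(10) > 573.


E[X] = C(573, 10) · 3^{1 − 45} = 971597135635805762226 · 3^{−44} = 971597135635805762226/984770902183611232881.
As a reduced fraction: E[X] = 35985079097622435638/36472996377170786403 ≈ 0.987.
Is E[X] < 1? YES.
Since E[X] < 1, there exists a 3-coloring of K_{573} with no monochromatic K_10; hence R_3(10) > 573.

E[X] = 35985079097622435638/36472996377170786403 ≈ 0.987; E[X] < 1, so R_3(10) > 573.


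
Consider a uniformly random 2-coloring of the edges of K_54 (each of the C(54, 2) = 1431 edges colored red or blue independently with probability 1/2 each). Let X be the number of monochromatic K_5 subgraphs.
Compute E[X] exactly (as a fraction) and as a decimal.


Let X = Σ_S X_S over the C(54, 5) = 3162510 subsets S of size 5, where X_S = 1 if the K_5 on S is monochromatic.
For a fixed S, the K_5 on S has C(5, 2) = 10 edges. P[all 10 edges red] = (1/2)^10, and likewise for blue, so P[monochromatic] = 2·(1/2)^10 = 2^{1 − 10} = 1/512.
By linearity of expectation: E[X] = C(54, 5) · 2^{1 − 10} = 3162510 · 1/512 = 1581255/256.
Numerically: E[X] ≈ 6176.777344.

E[X] = C(54,5)·2^(1−C(5,2)) = 1581255/256 ≈ 6176.777344.


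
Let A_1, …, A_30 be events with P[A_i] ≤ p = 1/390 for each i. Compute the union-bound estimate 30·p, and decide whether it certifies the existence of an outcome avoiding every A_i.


Union bound: P[∪_{i=1}^{30} A_i] ≤ Σ_i P[A_i] ≤ 30·p = 30·(1/390) = 1/13.
Numerically: 1/13 ≈ 0.0769231.
Is 1/13 < 1? YES.
Since P[∪ A_i] ≤ 1/13 < 1, the complement has P[∩ A_i^c] ≥ 1 − 1/13 = 12/13 > 0, so some outcome avoids every A_i.

30·p = 1/13 ≈ 0.0769231; existence CERTIFIED by the union bound.


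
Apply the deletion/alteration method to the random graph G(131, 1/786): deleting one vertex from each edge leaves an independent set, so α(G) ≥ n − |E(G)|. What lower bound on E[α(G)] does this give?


E[|E(G)|] = C(131, 2)·p = 8515 · (1/786) = 65/6.
E[α(G)] ≥ n − E[|E(G)|] = 131 − 65/6 = 721/6.
Numerically: ≈ 120.16667.
(This is only a lower bound; the true E[α(G)] may be larger.)

E[α(G)] ≥ 721/6 ≈ 120.16667.


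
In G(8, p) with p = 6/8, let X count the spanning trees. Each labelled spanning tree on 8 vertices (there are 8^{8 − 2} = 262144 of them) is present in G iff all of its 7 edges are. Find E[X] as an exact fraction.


K_8 has 8^{8 − 2} = 262144 labelled spanning trees.
For each such spanning tree H, let X_H = 1 if all 7 edges of H are present in G. Then P[X_H = 1] = p^{7} = (3/4)^{7} = 2187/16384.
Summing the indicators: E[X] = Σ_H E[X_H] = 262144 · p^{7} = 262144 · 2187/16384 = 34992.
Numerically: E[X] ≈ 3.5e+04.

E[X] = 262144 · (3/4)^{7} = 34992 ≈ 3.5e+04.


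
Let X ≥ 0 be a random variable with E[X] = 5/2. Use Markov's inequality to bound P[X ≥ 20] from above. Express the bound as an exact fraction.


μ = E[X] = 5/2, a = 20.
Markov: P[X ≥ 20] ≤ μ/a = (5/2)/20 = 1/8.
Numerically: ≈ 0.1250.
(Since a = 20 > μ = 2.5000, the bound 1/8 is < 1 and informative.)

P[X ≥ 20] ≤ 1/8 ≈ 0.1250.


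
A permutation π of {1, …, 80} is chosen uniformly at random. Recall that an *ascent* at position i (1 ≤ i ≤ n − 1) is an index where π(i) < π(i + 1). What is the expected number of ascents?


Write X = Σ X_I over i = 1, …, 79, with X_I the indicator of one ascent.
There are 79 indicators.
For each fixed i, the pair (π(i), π(i+1)) is a uniformly random ordered pair of distinct values from {1, …, 80}; by symmetry P[π(i) < π(i+1)] = 1/2.
By linearity: E[X] = 79 · (1/2) = (80 − 1) · (1/2) = 79/2 ≈ 39.500000.

E[X] = 79/2 = 39.500000.


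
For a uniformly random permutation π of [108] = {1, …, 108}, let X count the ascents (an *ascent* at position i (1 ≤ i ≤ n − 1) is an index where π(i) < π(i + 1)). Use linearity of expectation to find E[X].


Write X = Σ X_I over i = 1, …, 107, with X_I the indicator of one ascent.
There are 107 indicators.
For each fixed i, the pair (π(i), π(i+1)) is a uniformly random ordered pair of distinct values from {1, …, 108}; by symmetry P[π(i) < π(i+1)] = 1/2.
By linearity: E[X] = 107 · (1/2) = (108 − 1) · (1/2) = 107/2 ≈ 53.500000.

E[X] = 107/2 = 53.500000.


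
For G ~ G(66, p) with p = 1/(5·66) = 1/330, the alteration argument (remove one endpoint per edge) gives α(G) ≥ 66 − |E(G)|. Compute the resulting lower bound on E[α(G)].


E[|E(G)|] = C(66, 2)·p = 2145 · (1/330) = 13/2.
E[α(G)] ≥ n − E[|E(G)|] = 66 − 13/2 = 119/2.
Numerically: ≈ 59.500.
(This is only a lower bound; the true E[α(G)] may be larger.)

E[α(G)] ≥ 119/2 ≈ 59.500.


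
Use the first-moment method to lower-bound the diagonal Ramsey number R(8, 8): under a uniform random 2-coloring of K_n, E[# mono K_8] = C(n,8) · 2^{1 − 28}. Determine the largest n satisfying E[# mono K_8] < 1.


We need C(n, 8) · 2^{1 − 28} < 1, i.e. C(n, 8) < 2^{28 − 1} = 134217728.
Check values of n near the boundary:
  n = 38: C(38, 8) = 48903492; 48903492 < 134217728? YES
  n = 39: C(39, 8) = 61523748; 61523748 < 134217728? YES
  n = 40: C(40, 8) = 76904685; 76904685 < 134217728? YES
  n = 41: C(41, 8) = 95548245; 95548245 < 134217728? YES
  n = 42: C(42, 8) = 118030185; 118030185 < 134217728? YES
  n = 43: C(43, 8) = 145008513; 145008513 < 134217728? NO
  n = 44: C(44, 8) = 177232627; 177232627 < 134217728? NO
  n = 45: C(45, 8) = 215553195; 215553195 < 134217728? NO
The largest n with C(n, 8) < 134217728 is n = 42 (where E[X] = 118030185/134217728 ≈ 0.879393). Hence R(8, 8) > 42, i.e. R(8, 8) ≥ 43.

Largest n = 42; hence R(8, 8) > 42.


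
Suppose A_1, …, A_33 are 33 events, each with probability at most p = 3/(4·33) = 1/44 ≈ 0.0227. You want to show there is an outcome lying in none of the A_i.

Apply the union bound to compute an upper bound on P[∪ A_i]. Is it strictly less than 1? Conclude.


Union bound: P[∪_{i=1}^{33} A_i] ≤ Σ_i P[A_i] ≤ 33·p = 33·(1/44) = 3/4.
Numerically: 3/4 ≈ 0.7500.
Is 3/4 < 1? YES.
Since P[∪ A_i] ≤ 3/4 < 1, the complement has P[∩ A_i^c] ≥ 1 − 3/4 = 1/4 > 0, so some outcome avoids every A_i.

33·p = 3/4 ≈ 0.7500; existence CERTIFIED by the union bound.


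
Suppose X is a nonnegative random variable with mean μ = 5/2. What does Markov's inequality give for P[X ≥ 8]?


μ = E[X] = 5/2, a = 8.
Markov: P[X ≥ 8] ≤ μ/a = (5/2)/8 = 5/16.
Numerically: ≈ 0.3125.
(Since a = 8 > μ = 2.5000, the bound 5/16 is < 1 and informative.)

P[X ≥ 8] ≤ 5/16 ≈ 0.3125.


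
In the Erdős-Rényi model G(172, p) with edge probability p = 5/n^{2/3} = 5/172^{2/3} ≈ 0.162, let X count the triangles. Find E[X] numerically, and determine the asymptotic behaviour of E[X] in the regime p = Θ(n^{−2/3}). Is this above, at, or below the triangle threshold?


Number of potential triangles: C(172, 3) = 833340.
Each occurs with probability p³ ≈ (0.162)³ ≈ 4.22526e-03.
By linearity: E[X] = C(172, 3)·p³ ≈ 833340 · 4.22526e-03 ≈ 3521.076.
Since α = 2/3 < 1, p = c/n^{2/3} ≫ 1/n is above the triangle threshold p ~ 1/n. Asymptotically E[X] ~ (c³/6)·n^{3(1−α)} = (5³/6)·n^{1} → ∞; triangles are abundant w.h.p.

E[X] ≈ 3521.076; in regime p = Θ(1/n^{2/3}) E[X] diverges (above the triangle threshold p ~ 1/n).


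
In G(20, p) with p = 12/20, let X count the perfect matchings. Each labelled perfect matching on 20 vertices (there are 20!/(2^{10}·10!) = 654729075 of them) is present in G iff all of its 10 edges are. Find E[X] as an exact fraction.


K_20 has 20!/(2^{10}·10!) = 654729075 labelled perfect matchings.
For each such perfect matching H, let X_H = 1 if all 10 edges of H are present in G. Then P[X_H = 1] = p^{10} = (3/5)^{10} = 59049/9765625.
By linearity of expectation: E[X] = Σ_H E[X_H] = 654729075 · p^{10} = 654729075 · 59049/9765625 = 1546443885987/390625.
Numerically: E[X] ≈ 3.9589e+06.

E[X] = 654729075 · (3/5)^{10} = 1546443885987/390625 ≈ 3.9589e+06.


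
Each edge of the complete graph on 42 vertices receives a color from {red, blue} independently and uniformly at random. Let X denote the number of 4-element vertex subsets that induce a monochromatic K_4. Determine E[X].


Let X = Σ_S X_S over the C(42, 4) = 111930 subsets S of size 4, where X_S = 1 if the K_4 on S is monochromatic.
For a fixed S, the K_4 on S has C(4, 2) = 6 edges. P[all 6 edges red] = (1/2)^6, and likewise for blue, so P[monochromatic] = 2·(1/2)^6 = 2^{1 − 6} = 1/32.
By linearity: E[X] = C(42, 4) · 2^{1 − 6} = 111930 · 1/32 = 55965/16.
Numerically: E[X] ≈ 3497.812.

E[X] = C(42,4)·2^(1−C(4,2)) = 55965/16 ≈ 3497.812.


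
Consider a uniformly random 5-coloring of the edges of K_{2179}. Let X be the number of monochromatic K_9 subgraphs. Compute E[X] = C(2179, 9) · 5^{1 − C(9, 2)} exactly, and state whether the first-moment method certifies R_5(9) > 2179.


E[X] = C(2179, 9) · 5^{1 − 36} = 3001701930880099538508560 · 5^{−35} = 3001701930880099538508560/2910383045673370361328125.
As a reduced fraction: E[X] = 600340386176019907701712/582076609134674072265625 ≈ 1.0314.
Is E[X] < 1? NO.
Since E[X] ≥ 1, the first-moment bound is inconclusive at n = 2179; it does NOT by itself certify R_5(9) > 2179.

E[X] = 600340386176019907701712/582076609134674072265625 ≈ 1.0314; E[X] ≥ 1; first-moment method inconclusive here.


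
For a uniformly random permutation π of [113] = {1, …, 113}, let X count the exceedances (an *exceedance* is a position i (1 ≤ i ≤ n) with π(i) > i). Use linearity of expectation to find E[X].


Write X = Σ_{i=1}^{113} X_i, where X_i = 1_{π(i) > i}.
For each fixed i, π(i) is uniform over {1, …, 113} (marginal of a uniform permutation), so P[π(i) > i] = (n − i)/n. Summing: Σ_{i=1}^{113} (n − i)/n = (0 + 1 + … + 112)/113 = 113(113 − 1)/(2·113) = (113 − 1)/2.
Hence E[X] = Σ_{i=1}^{113} (113 − i)/113 = 56 ≈ 56.0000.

E[X] = 56 = 56.0000.


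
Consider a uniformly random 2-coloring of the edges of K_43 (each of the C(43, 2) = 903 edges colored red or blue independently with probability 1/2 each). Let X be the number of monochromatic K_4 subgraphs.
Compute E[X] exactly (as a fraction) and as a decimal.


Let X = Σ_S X_S over the C(43, 4) = 123410 subsets S of size 4, where X_S = 1 if the K_4 on S is monochromatic.
For a fixed S, the K_4 on S has C(4, 2) = 6 edges. P[all 6 edges red] = (1/2)^6, and likewise for blue, so P[monochromatic] = 2·(1/2)^6 = 2^{1 − 6} = 1/32.
By linearity of expectation: E[X] = C(43, 4) · 2^{1 − 6} = 123410 · 1/32 = 61705/16.
Numerically: E[X] ≈ 3856.5625.

E[X] = C(43,4)·2^(1−C(4,2)) = 61705/16 ≈ 3856.5625.


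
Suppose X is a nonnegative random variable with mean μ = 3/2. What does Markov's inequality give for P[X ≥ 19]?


μ = E[X] = 3/2, a = 19.
Markov: P[X ≥ 19] ≤ μ/a = (3/2)/19 = 3/38.
Numerically: ≈ 0.0789.
(Since a = 19 > μ = 1.5000, the bound 3/38 is < 1 and informative.)

P[X ≥ 19] ≤ 3/38 ≈ 0.0789.


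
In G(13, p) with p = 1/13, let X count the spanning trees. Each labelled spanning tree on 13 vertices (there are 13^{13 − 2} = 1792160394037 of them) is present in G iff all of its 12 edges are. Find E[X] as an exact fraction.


K_13 has 13^{13 − 2} = 1792160394037 labelled spanning trees.
For each such spanning tree H, let X_H = 1 if all 12 edges of H are present in G. Then P[X_H = 1] = p^{12} = (1/13)^{12} = 1/23298085122481.
By linearity: E[X] = Σ_H E[X_H] = 1792160394037 · p^{12} = 1792160394037 · 1/23298085122481 = 1/13.
Numerically: E[X] ≈ 0.0769231.

E[X] = 1792160394037 · (1/13)^{12} = 1/13 ≈ 0.0769231.


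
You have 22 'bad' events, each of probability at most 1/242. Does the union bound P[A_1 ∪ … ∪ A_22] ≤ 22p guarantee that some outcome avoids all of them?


Union bound: P[∪_{i=1}^{22} A_i] ≤ Σ_i P[A_i] ≤ 22·p = 22·(1/242) = 1/11.
Numerically: 1/11 ≈ 0.0909.
Is 1/11 < 1? YES.
Since P[∪ A_i] ≤ 1/11 < 1, the complement has P[∩ A_i^c] ≥ 1 − 1/11 = 10/11 > 0, so some outcome avoids every A_i.

22·p = 1/11 ≈ 0.0909; existence CERTIFIED by the union bound.


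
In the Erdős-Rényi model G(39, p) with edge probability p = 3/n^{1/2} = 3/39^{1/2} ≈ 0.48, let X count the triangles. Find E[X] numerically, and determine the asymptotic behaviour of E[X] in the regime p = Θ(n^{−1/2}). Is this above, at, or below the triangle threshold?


Number of potential triangles: C(39, 3) = 9139.
Each occurs with probability p³ ≈ (0.48)³ ≈ 1.10858e-01.
By linearity: E[X] = C(39, 3)·p³ ≈ 9139 · 1.10858e-01 ≈ 1013.131.
Since α = 1/2 < 1, p = c/n^{1/2} ≫ 1/n is above the triangle threshold p ~ 1/n. Asymptotically E[X] ~ (c³/6)·n^{3(1−α)} = (3³/6)·n^{1.5} → ∞; triangles are abundant w.h.p.

E[X] ≈ 1013.131; in regime p = Θ(1/n^{1/2}) E[X] diverges (above the triangle threshold p ~ 1/n).


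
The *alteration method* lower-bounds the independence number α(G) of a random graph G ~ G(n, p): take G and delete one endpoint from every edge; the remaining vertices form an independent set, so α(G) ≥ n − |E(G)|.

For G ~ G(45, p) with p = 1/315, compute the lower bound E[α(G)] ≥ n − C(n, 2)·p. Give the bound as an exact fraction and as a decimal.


E[|E(G)|] = C(45, 2)·p = 990 · (1/315) = 22/7.
E[α(G)] ≥ n − E[|E(G)|] = 45 − 22/7 = 293/7.
Numerically: ≈ 41.857.
(This is only a lower bound; the true E[α(G)] may be larger.)

E[α(G)] ≥ 293/7 ≈ 41.857.


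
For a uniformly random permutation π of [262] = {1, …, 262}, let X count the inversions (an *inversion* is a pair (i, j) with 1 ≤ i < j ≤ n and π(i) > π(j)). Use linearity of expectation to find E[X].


Write X = Σ X_I over the C(262, 2) = 34191 pairs i < j, with X_I the indicator of one inversion.
There are 34191 indicators.
For each fixed pair i < j, the values π(i) and π(j) are two distinct elements of {1, …, 262} in uniformly random order; by symmetry P[π(i) > π(j)] = 1/2.
By linearity: E[X] = 34191 · (1/2) = C(262, 2) · (1/2) = 34191/2 = 34191/2 ≈ 17095.5000.

E[X] = 34191/2 = 17095.5000.


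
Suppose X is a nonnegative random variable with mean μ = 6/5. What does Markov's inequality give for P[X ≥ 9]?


μ = E[X] = 6/5, a = 9.
Markov: P[X ≥ 9] ≤ μ/a = (6/5)/9 = 2/15.
Numerically: ≈ 0.133.
(Since a = 9 > μ = 1.200, the bound 2/15 is < 1 and informative.)

P[X ≥ 9] ≤ 2/15 ≈ 0.133.


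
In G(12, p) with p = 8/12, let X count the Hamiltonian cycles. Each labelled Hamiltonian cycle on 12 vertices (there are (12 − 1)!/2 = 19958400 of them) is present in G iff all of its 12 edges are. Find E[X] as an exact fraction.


K_12 has (12 − 1)!/2 = 19958400 labelled Hamiltonian cycles.
For each such Hamiltonian cycle H, let X_H = 1 if all 12 edges of H are present in G. Then P[X_H = 1] = p^{12} = (2/3)^{12} = 4096/531441.
By linearity of expectation: E[X] = Σ_H E[X_H] = 19958400 · p^{12} = 19958400 · 4096/531441 = 1009254400/6561.
Numerically: E[X] ≈ 1.54e+05.

E[X] = 19958400 · (2/3)^{12} = 1009254400/6561 ≈ 1.54e+05.


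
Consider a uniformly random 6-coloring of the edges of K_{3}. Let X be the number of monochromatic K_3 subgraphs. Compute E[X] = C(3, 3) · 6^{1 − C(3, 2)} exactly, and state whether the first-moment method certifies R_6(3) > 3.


E[X] = C(3, 3) · 6^{1 − 3} = 1 · 6^{−2} = 1/36.
As a reduced fraction: E[X] = 1/36 ≈ 0.027778.
Is E[X] < 1? YES.
Since E[X] < 1, there exists a 6-coloring of K_{3} with no monochromatic K_3; hence R_6(3) > 3.

E[X] = 1/36 ≈ 0.027778; E[X] < 1, so R_6(3) > 3.


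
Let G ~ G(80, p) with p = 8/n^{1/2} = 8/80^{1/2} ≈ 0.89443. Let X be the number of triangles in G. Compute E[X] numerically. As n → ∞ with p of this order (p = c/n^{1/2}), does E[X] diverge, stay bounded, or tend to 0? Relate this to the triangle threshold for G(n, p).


Number of potential triangles: C(80, 3) = 82160.
Each occurs with probability p³ ≈ (0.89443)³ ≈ 7.1554175e-01.
By linearity: E[X] = C(80, 3)·p³ ≈ 82160 · 7.1554175e-01 ≈ 58788.91041.
Since α = 1/2 < 1, p = c/n^{1/2} ≫ 1/n is above the triangle threshold p ~ 1/n. Asymptotically E[X] ~ (c³/6)·n^{3(1−α)} = (8³/6)·n^{1.5} → ∞; triangles are abundant w.h.p.

E[X] ≈ 58788.91041; in regime p = Θ(1/n^{1/2}) E[X] diverges (above the triangle threshold p ~ 1/n).


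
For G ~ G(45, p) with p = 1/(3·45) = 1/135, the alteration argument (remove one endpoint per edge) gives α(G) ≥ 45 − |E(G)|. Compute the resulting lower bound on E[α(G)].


E[|E(G)|] = C(45, 2)·p = 990 · (1/135) = 22/3.
E[α(G)] ≥ n − E[|E(G)|] = 45 − 22/3 = 113/3.
Numerically: ≈ 37.667.
(This is only a lower bound; the true E[α(G)] may be larger.)

E[α(G)] ≥ 113/3 ≈ 37.667.


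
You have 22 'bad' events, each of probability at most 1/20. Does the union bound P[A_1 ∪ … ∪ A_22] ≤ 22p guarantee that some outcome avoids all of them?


Union bound: P[∪_{i=1}^{22} A_i] ≤ Σ_i P[A_i] ≤ 22·p = 22·(1/20) = 11/10.
Numerically: 11/10 ≈ 1.100000.
Is 11/10 < 1? NO.
Since the bound 11/10 is ≥ 1, the union bound is uninformative here; it does NOT by itself certify existence.

22·p = 11/10 ≈ 1.100000; existence NOT certified by the union bound.


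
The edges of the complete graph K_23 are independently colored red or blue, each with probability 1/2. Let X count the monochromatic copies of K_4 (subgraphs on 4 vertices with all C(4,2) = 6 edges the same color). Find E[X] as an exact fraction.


Let X = Σ_S X_S over the C(23, 4) = 8855 subsets S of size 4, where X_S = 1 if the K_4 on S is monochromatic.
For a fixed S, the K_4 on S has C(4, 2) = 6 edges. P[all 6 edges red] = (1/2)^6, and likewise for blue, so P[monochromatic] = 2·(1/2)^6 = 2^{1 − 6} = 1/32.
Summing: E[X] = C(23, 4) · 2^{1 − 6} = 8855 · 1/32 = 8855/32.
Numerically: E[X] ≈ 276.718750.

E[X] = C(23,4)·2^(1−C(4,2)) = 8855/32 ≈ 276.718750.


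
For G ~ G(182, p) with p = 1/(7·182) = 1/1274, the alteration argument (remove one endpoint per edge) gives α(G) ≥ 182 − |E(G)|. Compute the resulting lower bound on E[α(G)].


E[|E(G)|] = C(182, 2)·p = 16471 · (1/1274) = 181/14.
E[α(G)] ≥ n − E[|E(G)|] = 182 − 181/14 = 2367/14.
Numerically: ≈ 169.071429.
(This is only a lower bound; the true E[α(G)] may be larger.)

E[α(G)] ≥ 2367/14 ≈ 169.071429.


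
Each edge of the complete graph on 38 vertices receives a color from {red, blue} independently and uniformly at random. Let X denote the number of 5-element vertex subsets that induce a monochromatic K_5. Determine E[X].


Let X = Σ_S X_S over the C(38, 5) = 501942 subsets S of size 5, where X_S = 1 if the K_5 on S is monochromatic.
For a fixed S, the K_5 on S has C(5, 2) = 10 edges. P[all 10 edges red] = (1/2)^10, and likewise for blue, so P[monochromatic] = 2·(1/2)^10 = 2^{1 − 10} = 1/512.
By linearity of expectation: E[X] = C(38, 5) · 2^{1 − 10} = 501942 · 1/512 = 250971/256.
Numerically: E[X] ≈ 980.3555.

E[X] = C(38,5)·2^(1−C(5,2)) = 250971/256 ≈ 980.3555.


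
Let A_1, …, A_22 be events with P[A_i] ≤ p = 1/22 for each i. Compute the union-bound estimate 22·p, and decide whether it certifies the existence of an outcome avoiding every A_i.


Union bound: P[∪_{i=1}^{22} A_i] ≤ Σ_i P[A_i] ≤ 22·p = 22·(1/22) = 1.
Numerically: 1 ≈ 1.000000.
Is 1 < 1? NO.
Since the bound 1 is ≥ 1, the union bound is uninformative here; it does NOT by itself certify existence.

22·p = 1 ≈ 1.000000; existence NOT certified by the union bound.


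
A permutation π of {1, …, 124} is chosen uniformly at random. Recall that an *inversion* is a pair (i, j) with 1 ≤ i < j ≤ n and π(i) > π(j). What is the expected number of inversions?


Write X = Σ X_I over the C(124, 2) = 7626 pairs i < j, with X_I the indicator of one inversion.
There are 7626 indicators.
For each fixed pair i < j, the values π(i) and π(j) are two distinct elements of {1, …, 124} in uniformly random order; by symmetry P[π(i) > π(j)] = 1/2.
By linearity: E[X] = 7626 · (1/2) = C(124, 2) · (1/2) = 7626/2 = 3813 ≈ 3813.0000.

E[X] = 3813 = 3813.0000.


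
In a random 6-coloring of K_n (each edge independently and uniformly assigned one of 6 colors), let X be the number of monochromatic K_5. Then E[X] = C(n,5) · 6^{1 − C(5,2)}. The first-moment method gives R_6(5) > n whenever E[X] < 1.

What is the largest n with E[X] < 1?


We need C(n, 5) · 6^{1 − 10} < 1, i.e. C(n, 5) < 6^{10 − 1} = 10077696.
Check values of n near the boundary:
  n = 63: C(63, 5) = 7028847; 7028847 < 10077696? YES
  n = 64: C(64, 5) = 7624512; 7624512 < 10077696? YES
  n = 65: C(65, 5) = 8259888; 8259888 < 10077696? YES
  n = 66: C(66, 5) = 8936928; 8936928 < 10077696? YES
  n = 67: C(67, 5) = 9657648; 9657648 < 10077696? YES
  n = 68: C(68, 5) = 10424128; 10424128 < 10077696? NO
The largest n with C(n, 5) < 10077696 is n = 67 (where E[X] = 67067/69984 ≈ 0.95832). Hence R_6(5) > 67, i.e. R_6(5) ≥ 68.

Largest n = 67; hence R_6(5) > 67.


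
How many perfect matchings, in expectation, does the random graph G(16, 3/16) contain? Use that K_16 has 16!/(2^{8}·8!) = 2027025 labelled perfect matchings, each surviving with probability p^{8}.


K_16 has 16!/(2^{8}·8!) = 2027025 labelled perfect matchings.
For each such perfect matching H, let X_H = 1 if all 8 edges of H are present in G. Then P[X_H = 1] = p^{8} = (3/16)^{8} = 6561/4294967296.
Summing the indicators: E[X] = Σ_H E[X_H] = 2027025 · p^{8} = 2027025 · 6561/4294967296 = 13299311025/4294967296.
Numerically: E[X] ≈ 3.0965.

E[X] = 2027025 · (3/16)^{8} = 13299311025/4294967296 ≈ 3.0965.


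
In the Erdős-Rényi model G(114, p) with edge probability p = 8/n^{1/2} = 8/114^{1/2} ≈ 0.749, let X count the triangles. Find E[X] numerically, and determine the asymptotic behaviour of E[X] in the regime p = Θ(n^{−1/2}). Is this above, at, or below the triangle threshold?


Number of potential triangles: C(114, 3) = 240464.
Each occurs with probability p³ ≈ (0.749)³ ≈ 4.20642e-01.
By linearity: E[X] = C(114, 3)·p³ ≈ 240464 · 4.20642e-01 ≈ 101149.270.
Since α = 1/2 < 1, p = c/n^{1/2} ≫ 1/n is above the triangle threshold p ~ 1/n. Asymptotically E[X] ~ (c³/6)·n^{3(1−α)} = (8³/6)·n^{1.5} → ∞; triangles are abundant w.h.p.

E[X] ≈ 101149.270; in regime p = Θ(1/n^{1/2}) E[X] diverges (above the triangle threshold p ~ 1/n).


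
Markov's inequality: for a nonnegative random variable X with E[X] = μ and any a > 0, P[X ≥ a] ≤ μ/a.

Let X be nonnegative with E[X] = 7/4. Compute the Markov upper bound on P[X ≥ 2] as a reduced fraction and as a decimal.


μ = E[X] = 7/4, a = 2.
Markov: P[X ≥ 2] ≤ μ/a = (7/4)/2 = 7/8.
Numerically: ≈ 0.875000.
(Since a = 2 > μ = 1.750000, the bound 7/8 is < 1 and informative.)

P[X ≥ 2] ≤ 7/8 ≈ 0.875000.


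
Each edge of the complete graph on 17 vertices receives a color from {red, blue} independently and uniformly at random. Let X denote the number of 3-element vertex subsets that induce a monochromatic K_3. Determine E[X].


Let X = Σ_S X_S over the C(17, 3) = 680 subsets S of size 3, where X_S = 1 if the K_3 on S is monochromatic.
For a fixed S, the K_3 on S has C(3, 2) = 3 edges. P[all 3 edges red] = (1/2)^3, and likewise for blue, so P[monochromatic] = 2·(1/2)^3 = 2^{1 − 3} = 1/4.
Summing: E[X] = C(17, 3) · 2^{1 − 3} = 680 · 1/4 = 170.
Numerically: E[X] ≈ 170.00000.

E[X] = C(17,3)·2^(1−C(3,2)) = 170 ≈ 170.00000.


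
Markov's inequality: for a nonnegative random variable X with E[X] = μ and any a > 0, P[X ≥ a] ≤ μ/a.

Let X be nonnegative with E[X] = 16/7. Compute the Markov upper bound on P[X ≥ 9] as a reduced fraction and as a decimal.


μ = E[X] = 16/7, a = 9.
Markov: P[X ≥ 9] ≤ μ/a = (16/7)/9 = 16/63.
Numerically: ≈ 0.254.
(Since a = 9 > μ = 2.286, the bound 16/63 is < 1 and informative.)

P[X ≥ 9] ≤ 16/63 ≈ 0.254.


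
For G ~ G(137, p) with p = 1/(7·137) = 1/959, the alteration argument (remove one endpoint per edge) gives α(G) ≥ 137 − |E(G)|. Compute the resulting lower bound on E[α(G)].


E[|E(G)|] = C(137, 2)·p = 9316 · (1/959) = 68/7.
E[α(G)] ≥ n − E[|E(G)|] = 137 − 68/7 = 891/7.
Numerically: ≈ 127.2857.
(This is only a lower bound; the true E[α(G)] may be larger.)

E[α(G)] ≥ 891/7 ≈ 127.2857.


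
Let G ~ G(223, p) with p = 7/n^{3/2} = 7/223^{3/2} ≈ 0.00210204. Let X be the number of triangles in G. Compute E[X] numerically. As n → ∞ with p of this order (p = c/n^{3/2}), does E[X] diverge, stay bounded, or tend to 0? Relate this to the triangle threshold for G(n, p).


Number of potential triangles: C(223, 3) = 1823471.
Each occurs with probability p³ ≈ (0.00210204)³ ≈ 9.28800063e-09.
By linearity: E[X] = C(223, 3)·p³ ≈ 1823471 · 9.28800063e-09 ≈ 0.016936.
Since α = 3/2 > 1, p = c/n^{3/2} = o(1/n) is below the triangle threshold p ~ 1/n. Asymptotically E[X] ~ (c³/6)·n^{3(1−α)} = (7³/6)·n^{-1.5} → 0, so by Markov's inequality G has no triangles w.h.p.

E[X] ≈ 0.016936; in regime p = Θ(1/n^{3/2}) E[X] tends to 0 (below the triangle threshold p ~ 1/n).


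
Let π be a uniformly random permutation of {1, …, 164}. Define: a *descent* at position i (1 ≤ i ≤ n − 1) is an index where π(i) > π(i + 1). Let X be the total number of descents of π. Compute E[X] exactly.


Write X = Σ X_I over i = 1, …, 163, with X_I the indicator of one descent.
There are 163 indicators.
For each fixed i, the pair (π(i), π(i+1)) is a uniformly random ordered pair of distinct values from {1, …, 164}; by symmetry P[π(i) > π(i+1)] = 1/2.
By linearity: E[X] = 163 · (1/2) = (164 − 1) · (1/2) = 163/2 ≈ 81.5000.

E[X] = 163/2 = 81.5000.


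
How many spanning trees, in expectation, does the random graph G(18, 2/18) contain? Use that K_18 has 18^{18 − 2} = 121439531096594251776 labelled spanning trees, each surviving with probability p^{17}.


K_18 has 18^{18 − 2} = 121439531096594251776 labelled spanning trees.
For each such spanning tree H, let X_H = 1 if all 17 edges of H are present in G. Then P[X_H = 1] = p^{17} = (1/9)^{17} = 1/16677181699666569.
By linearity: E[X] = Σ_H E[X_H] = 121439531096594251776 · p^{17} = 121439531096594251776 · 1/16677181699666569 = 65536/9.
Numerically: E[X] ≈ 7282.

E[X] = 121439531096594251776 · (1/9)^{17} = 65536/9 ≈ 7282.


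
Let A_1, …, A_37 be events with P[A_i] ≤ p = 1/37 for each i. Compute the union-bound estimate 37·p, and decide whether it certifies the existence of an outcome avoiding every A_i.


Union bound: P[∪_{i=1}^{37} A_i] ≤ Σ_i P[A_i] ≤ 37·p = 37·(1/37) = 1.
Numerically: 1 ≈ 1.0000000.
Is 1 < 1? NO.
Since the bound 1 is ≥ 1, the union bound is uninformative here; it does NOT by itself certify existence.

37·p = 1 ≈ 1.0000000; existence NOT certified by the union bound.


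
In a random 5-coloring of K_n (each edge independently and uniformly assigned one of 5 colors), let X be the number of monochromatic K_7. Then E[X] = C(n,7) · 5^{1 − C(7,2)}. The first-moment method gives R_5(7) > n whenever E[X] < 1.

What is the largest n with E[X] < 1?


We need C(n, 7) · 5^{1 − 21} < 1, i.e. C(n, 7) < 5^{21 − 1} = 95367431640625.
Check values of n near the boundary:
  n = 336: C(336, 7) = 90079147136880; 90079147136880 < 95367431640625? YES
  n = 337: C(337, 7) = 91989916924632; 91989916924632 < 95367431640625? YES
  n = 338: C(338, 7) = 93935323022736; 93935323022736 < 95367431640625? YES
  n = 339: C(339, 7) = 95915887062372; 95915887062372 < 95367431640625? NO
The largest n with C(n, 7) < 95367431640625 is n = 338 (where E[X] = 93935323022736/95367431640625 ≈ 0.984983). Hence R_5(7) > 338, i.e. R_5(7) ≥ 339.

Largest n = 338; hence R_5(7) > 338.


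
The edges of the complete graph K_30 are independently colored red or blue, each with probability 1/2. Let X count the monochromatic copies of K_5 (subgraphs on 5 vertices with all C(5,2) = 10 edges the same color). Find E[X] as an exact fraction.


Let X = Σ_S X_S over the C(30, 5) = 142506 subsets S of size 5, where X_S = 1 if the K_5 on S is monochromatic.
For a fixed S, the K_5 on S has C(5, 2) = 10 edges. P[all 10 edges red] = (1/2)^10, and likewise for blue, so P[monochromatic] = 2·(1/2)^10 = 2^{1 − 10} = 1/512.
Summing: E[X] = C(30, 5) · 2^{1 − 10} = 142506 · 1/512 = 71253/256.
Numerically: E[X] ≈ 278.3320.

E[X] = C(30,5)·2^(1−C(5,2)) = 71253/256 ≈ 278.3320.


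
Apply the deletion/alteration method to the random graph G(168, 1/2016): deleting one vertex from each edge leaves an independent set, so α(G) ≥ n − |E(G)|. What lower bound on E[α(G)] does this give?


E[|E(G)|] = C(168, 2)·p = 14028 · (1/2016) = 167/24.
E[α(G)] ≥ n − E[|E(G)|] = 168 − 167/24 = 3865/24.
Numerically: ≈ 161.0417.
(This is only a lower bound; the true E[α(G)] may be larger.)

E[α(G)] ≥ 3865/24 ≈ 161.0417.


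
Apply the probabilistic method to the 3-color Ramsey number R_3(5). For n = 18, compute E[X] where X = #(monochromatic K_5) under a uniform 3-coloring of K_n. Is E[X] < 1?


E[X] = C(18, 5) · 3^{1 − 10} = 8568 · 3^{−9} = 8568/19683.
As a reduced fraction: E[X] = 952/2187 ≈ 0.4352995.
Is E[X] < 1? YES.
Since E[X] < 1, there exists a 3-coloring of K_{18} with no monochromatic K_5; hence R_3(5) > 18.

E[X] = 952/2187 ≈ 0.4352995; E[X] < 1, so R_3(5) > 18.


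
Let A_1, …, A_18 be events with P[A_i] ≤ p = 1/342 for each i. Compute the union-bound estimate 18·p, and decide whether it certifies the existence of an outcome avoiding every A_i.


Union bound: P[∪_{i=1}^{18} A_i] ≤ Σ_i P[A_i] ≤ 18·p = 18·(1/342) = 1/19.
Numerically: 1/19 ≈ 0.052632.
Is 1/19 < 1? YES.
Since P[∪ A_i] ≤ 1/19 < 1, the complement has P[∩ A_i^c] ≥ 1 − 1/19 = 18/19 > 0, so some outcome avoids every A_i.

18·p = 1/19 ≈ 0.052632; existence CERTIFIED by the union bound.


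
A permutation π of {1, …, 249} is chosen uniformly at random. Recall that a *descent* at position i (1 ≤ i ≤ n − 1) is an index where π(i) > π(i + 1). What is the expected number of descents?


Write X = Σ X_I over i = 1, …, 248, with X_I the indicator of one descent.
There are 248 indicators.
For each fixed i, the pair (π(i), π(i+1)) is a uniformly random ordered pair of distinct values from {1, …, 249}; by symmetry P[π(i) > π(i+1)] = 1/2.
By linearity: E[X] = 248 · (1/2) = (249 − 1) · (1/2) = 124 ≈ 124.0000.

E[X] = 124 = 124.0000.


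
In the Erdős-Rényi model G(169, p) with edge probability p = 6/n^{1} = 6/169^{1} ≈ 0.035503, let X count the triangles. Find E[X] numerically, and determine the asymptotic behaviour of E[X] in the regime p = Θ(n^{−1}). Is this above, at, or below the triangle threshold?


Number of potential triangles: C(169, 3) = 790244.
Each occurs with probability p³ ≈ (0.035503)³ ≈ 4.4750062e-05.
By linearity: E[X] = C(169, 3)·p³ ≈ 790244 · 4.4750062e-05 ≈ 35.36347.
Here α = 1, so p = 6/n is exactly at the triangle threshold p ~ 1/n. Asymptotically E[X] → c³/6 = 6³/6 = 36 ≈ 36.00000, a bounded constant. In this regime the triangle count is asymptotically Poisson(c³/6).

E[X] ≈ 35.36347; in regime p = Θ(1/n^{1}) E[X] stays bounded (at the triangle threshold p ~ 1/n).


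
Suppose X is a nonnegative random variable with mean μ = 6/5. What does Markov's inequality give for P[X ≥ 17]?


μ = E[X] = 6/5, a = 17.
Markov: P[X ≥ 17] ≤ μ/a = (6/5)/17 = 6/85.
Numerically: ≈ 0.070588.
(Since a = 17 > μ = 1.200000, the bound 6/85 is < 1 and informative.)

P[X ≥ 17] ≤ 6/85 ≈ 0.070588.


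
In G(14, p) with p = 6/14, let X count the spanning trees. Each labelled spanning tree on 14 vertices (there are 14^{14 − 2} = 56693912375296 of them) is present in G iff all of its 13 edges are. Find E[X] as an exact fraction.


K_14 has 14^{14 − 2} = 56693912375296 labelled spanning trees.
For each such spanning tree H, let X_H = 1 if all 13 edges of H are present in G. Then P[X_H = 1] = p^{13} = (3/7)^{13} = 1594323/96889010407.
By linearity of expectation: E[X] = Σ_H E[X_H] = 56693912375296 · p^{13} = 56693912375296 · 1594323/96889010407 = 6530347008/7.
Numerically: E[X] ≈ 9.329e+08.

E[X] = 56693912375296 · (3/7)^{13} = 6530347008/7 ≈ 9.329e+08.


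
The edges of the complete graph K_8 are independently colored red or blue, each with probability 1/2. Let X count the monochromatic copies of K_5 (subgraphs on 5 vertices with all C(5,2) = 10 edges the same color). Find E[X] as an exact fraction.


Let X = Σ_S X_S over the C(8, 5) = 56 subsets S of size 5, where X_S = 1 if the K_5 on S is monochromatic.
For a fixed S, the K_5 on S has C(5, 2) = 10 edges. P[all 10 edges red] = (1/2)^10, and likewise for blue, so P[monochromatic] = 2·(1/2)^10 = 2^{1 − 10} = 1/512.
Summing: E[X] = C(8, 5) · 2^{1 − 10} = 56 · 1/512 = 7/64.
Numerically: E[X] ≈ 0.109.

E[X] = C(8,5)·2^(1−C(5,2)) = 7/64 ≈ 0.109.


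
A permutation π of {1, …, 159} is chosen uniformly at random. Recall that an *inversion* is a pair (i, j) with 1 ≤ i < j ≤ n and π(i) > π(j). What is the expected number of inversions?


Write X = Σ X_I over the C(159, 2) = 12561 pairs i < j, with X_I the indicator of one inversion.
There are 12561 indicators.
For each fixed pair i < j, the values π(i) and π(j) are two distinct elements of {1, …, 159} in uniformly random order; by symmetry P[π(i) > π(j)] = 1/2.
By linearity: E[X] = 12561 · (1/2) = C(159, 2) · (1/2) = 12561/2 = 12561/2 ≈ 6280.500000.

E[X] = 12561/2 = 6280.500000.


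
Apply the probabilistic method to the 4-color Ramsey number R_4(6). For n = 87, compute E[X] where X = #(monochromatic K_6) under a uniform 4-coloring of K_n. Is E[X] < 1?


E[X] = C(87, 6) · 4^{1 − 15} = 504981379 · 4^{−14} = 504981379/268435456.
As a reduced fraction: E[X] = 504981379/268435456 ≈ 1.88120.
Is E[X] < 1? NO.
Since E[X] ≥ 1, the first-moment bound is inconclusive at n = 87; it does NOT by itself certify R_4(6) > 87.

E[X] = 504981379/268435456 ≈ 1.88120; E[X] ≥ 1; first-moment method inconclusive here.


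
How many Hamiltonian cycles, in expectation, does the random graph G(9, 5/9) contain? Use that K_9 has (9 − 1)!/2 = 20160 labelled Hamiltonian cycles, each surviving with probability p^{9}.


K_9 has (9 − 1)!/2 = 20160 labelled Hamiltonian cycles.
For each such Hamiltonian cycle H, let X_H = 1 if all 9 edges of H are present in G. Then P[X_H = 1] = p^{9} = (5/9)^{9} = 1953125/387420489.
By linearity: E[X] = Σ_H E[X_H] = 20160 · p^{9} = 20160 · 1953125/387420489 = 4375000000/43046721.
Numerically: E[X] ≈ 102.

E[X] = 20160 · (5/9)^{9} = 4375000000/43046721 ≈ 102.


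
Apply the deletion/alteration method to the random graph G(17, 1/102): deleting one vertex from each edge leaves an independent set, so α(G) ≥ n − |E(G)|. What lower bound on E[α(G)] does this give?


E[|E(G)|] = C(17, 2)·p = 136 · (1/102) = 4/3.
E[α(G)] ≥ n − E[|E(G)|] = 17 − 4/3 = 47/3.
Numerically: ≈ 15.667.
(This is only a lower bound; the true E[α(G)] may be larger.)

E[α(G)] ≥ 47/3 ≈ 15.667.


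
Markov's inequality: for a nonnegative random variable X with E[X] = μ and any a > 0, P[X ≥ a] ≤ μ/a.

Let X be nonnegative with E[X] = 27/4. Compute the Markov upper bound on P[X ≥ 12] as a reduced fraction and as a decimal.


μ = E[X] = 27/4, a = 12.
Markov: P[X ≥ 12] ≤ μ/a = (27/4)/12 = 9/16.
Numerically: ≈ 0.5625.
(Since a = 12 > μ = 6.7500, the bound 9/16 is < 1 and informative.)

P[X ≥ 12] ≤ 9/16 ≈ 0.5625.
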